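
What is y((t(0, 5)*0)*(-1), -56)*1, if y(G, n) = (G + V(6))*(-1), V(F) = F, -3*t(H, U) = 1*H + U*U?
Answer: -6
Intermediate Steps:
t(H, U) = -H/3 - U²/3 (t(H, U) = -(1*H + U*U)/3 = -(H + U²)/3 = -H/3 - U²/3)
y(G, n) = -6 - G (y(G, n) = (G + 6)*(-1) = (6 + G)*(-1) = -6 - G)
y((t(0, 5)*0)*(-1), -56)*1 = (-6 - (-⅓*0 - ⅓*5²)*0*(-1))*1 = (-6 - (0 - ⅓*25)*0*(-1))*1 = (-6 - (0 - 25/3)*0*(-1))*1 = (-6 - (-25/3*0)*(-1))*1 = (-6 - 0*(-1))*1 = (-6 - 1*0)*1 = (-6 + 0)*1 = -6*1 = -6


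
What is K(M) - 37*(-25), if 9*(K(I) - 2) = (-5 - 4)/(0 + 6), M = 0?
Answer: 5561/6 ≈ 926.83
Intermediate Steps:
K(I) = 11/6 (K(I) = 2 + ((-5 - 4)/(0 + 6))/9 = 2 + (-9/6)/9 = 2 + (-9*⅙)/9 = 2 + (⅑)*(-3/2) = 2 - ⅙ = 11/6)
K(M) - 37*(-25) = 11/6 - 37*(-25) = 11/6 + 925 = 5561/6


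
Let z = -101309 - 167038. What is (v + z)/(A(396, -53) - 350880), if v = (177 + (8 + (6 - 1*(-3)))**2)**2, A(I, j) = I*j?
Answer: 7313/53124 ≈ 0.13766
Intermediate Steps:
v = 217156 (v = (177 + (8 + (6 + 3))**2)**2 = (177 + (8 + 9)**2)**2 = (177 + 17**2)**2 = (177 + 289)**2 = 466**2 = 217156)
z = -268347
(v + z)/(A(396, -53) - 350880) = (217156 - 268347)/(396*(-53) - 350880) = -51191/(-20988 - 350880) = -51191/(-371868) = -51191*(-1/371868) = 7313/53124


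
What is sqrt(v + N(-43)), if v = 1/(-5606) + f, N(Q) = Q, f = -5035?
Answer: I*sqrt(159587510014)/5606 ≈ 71.26*I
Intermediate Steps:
v = -28226211/5606 (v = 1/(-5606) - 5035 = -1/5606 - 5035 = -28226211/5606 ≈ -5035.0)
sqrt(v + N(-43)) = sqrt(-28226211/5606 - 43) = sqrt(-28467269/5606) = I*sqrt(159587510014)/5606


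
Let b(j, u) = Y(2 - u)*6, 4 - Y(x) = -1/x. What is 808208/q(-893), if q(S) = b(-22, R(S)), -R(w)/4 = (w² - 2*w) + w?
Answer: 1290453590480/38320443 ≈ 33675.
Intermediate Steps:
R(w) = -4*w² + 4*w (R(w) = -4*((w² - 2*w) + w) = -4*(w² - w) = -4*w² + 4*w)
Y(x) = 4 + 1/x (Y(x) = 4 - (-1)/x = 4 + 1/x)
b(j, u) = 24 + 6/(2 - u) (b(j, u) = (4 + 1/(2 - u))*6 = 24 + 6/(2 - u))
q(S) = 6*(-9 + 16*S*(1 - S))/(-2 + 4*S*(1 - S)) (q(S) = 6*(-9 + 4*(4*S*(1 - S)))/(-2 + 4*S*(1 - S)) = 6*(-9 + 16*S*(1 - S))/(-2 + 4*S*(1 - S)))
808208/q(-893) = 808208/((3*(9 + 16*(-893)*(-1 - 893))/(1 + 2*(-893)*(-1 - 893)))) = 808208/((3*(9 + 16*(-893)*(-894))/(1 + 2*(-893)*(-894)))) = 808208/((3*(9 + 12773472)/(1 + 1596684))) = 808208/((3*12773481/1596685)) = 808208/((3*(1/1596685)*12773481)) = 808208/(38320443/1596685) = 808208*(1596685/38320443) = 1290453590480/38320443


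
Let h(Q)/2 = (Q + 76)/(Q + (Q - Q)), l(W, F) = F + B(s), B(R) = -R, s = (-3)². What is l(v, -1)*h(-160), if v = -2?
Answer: -21/2 ≈ -10.500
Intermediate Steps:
s = 9
l(W, F) = -9 + F (l(W, F) = F - 1*9 = F - 9 = -9 + F)
h(Q) = 2*(76 + Q)/Q (h(Q) = 2*((Q + 76)/(Q + (Q - Q))) = 2*((76 + Q)/(Q + 0)) = 2*((76 + Q)/Q) = 2*(76 + Q)/Q)
l(v, -1)*h(-160) = (-9 - 1)*(2 + 152/(-160)) = -10*(2 + 152*(-1/160)) = -10*(2 - 19/20) = -10*21/20 = -21/2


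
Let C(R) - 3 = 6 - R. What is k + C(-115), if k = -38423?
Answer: -38299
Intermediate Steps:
C(R) = 9 - R (C(R) = 3 + (6 - R) = 9 - R)
k + C(-115) = -38423 + (9 - 1*(-115)) = -38423 + (9 + 115) = -38423 + 124 = -38299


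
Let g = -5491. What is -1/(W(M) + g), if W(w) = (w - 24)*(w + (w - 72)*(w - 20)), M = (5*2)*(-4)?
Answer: 1/433011 ≈ 2.3094e-6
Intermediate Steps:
M = -40 (M = 10*(-4) = -40)
W(w) = (-24 + w)*(w + (-72 + w)*(-20 + w))
-1/(W(M) + g) = -1/((-34560 + (-40)**3 - 115*(-40)**2 + 3624*(-40)) - 5491) = -1/((-34560 - 64000 - 115*1600 - 144960) - 5491) = -1/((-34560 - 64000 - 184000 - 144960) - 5491) = -1/(-427520 - 5491) = -1/(-433011) = -1*(-1/433011) = 1/433011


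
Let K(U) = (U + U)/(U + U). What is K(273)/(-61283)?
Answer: -1/61283 ≈ -1.6318e-5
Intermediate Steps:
K(U) = 1 (K(U) = (2*U)/((2*U)) = (2*U)*(1/(2*U)) = 1)
K(273)/(-61283) = 1/(-61283) = 1*(-1/61283) = -1/61283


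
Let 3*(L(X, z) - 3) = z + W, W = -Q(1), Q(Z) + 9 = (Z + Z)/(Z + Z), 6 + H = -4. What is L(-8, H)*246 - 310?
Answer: 264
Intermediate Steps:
H = -10 (H = -6 - 4 = -10)
Q(Z) = -8 (Q(Z) = -9 + (Z + Z)/(Z + Z) = -9 + (2*Z)/((2*Z)) = -9 + (2*Z)*(1/(2*Z)) = -9 + 1 = -8)
W = 8 (W = -1*(-8) = 8)
L(X, z) = 17/3 + z/3 (L(X, z) = 3 + (z + 8)/3 = 3 + (8 + z)/3 = 3 + (8/3 + z/3) = 17/3 + z/3)
L(-8, H)*246 - 310 = (17/3 + (1/3)*(-10))*246 - 310 = (17/3 - 10/3)*246 - 310 = (7/3)*246 - 310 = 574 - 310 = 264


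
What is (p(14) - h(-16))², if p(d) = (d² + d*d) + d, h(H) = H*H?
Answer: 22500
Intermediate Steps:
h(H) = H²
p(d) = d + 2*d² (p(d) = (d² + d²) + d = 2*d² + d = d + 2*d²)
(p(14) - h(-16))² = (14*(1 + 2*14) - 1*(-16)²)² = (14*(1 + 28) - 1*256)² = (14*29 - 256)² = (406 - 256)² = 150² = 22500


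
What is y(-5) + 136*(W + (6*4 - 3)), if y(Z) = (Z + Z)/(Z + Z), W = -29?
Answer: -1087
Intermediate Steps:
y(Z) = 1 (y(Z) = (2*Z)/((2*Z)) = (2*Z)*(1/(2*Z)) = 1)
y(-5) + 136*(W + (6*4 - 3)) = 1 + 136*(-29 + (6*4 - 3)) = 1 + 136*(-29 + (24 - 3)) = 1 + 136*(-29 + 21) = 1 + 136*(-8) = 1 - 1088 = -1087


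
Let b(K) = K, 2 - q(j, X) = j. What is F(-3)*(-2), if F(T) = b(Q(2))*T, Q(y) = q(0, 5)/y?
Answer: 6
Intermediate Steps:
q(j, X) = 2 - j
Q(y) = 2/y (Q(y) = (2 - 1*0)/y = (2 + 0)/y = 2/y)
F(T) = T (F(T) = (2/2)*T = (2*(1/2))*T = 1*T = T)
F(-3)*(-2) = -3*(-2) = 6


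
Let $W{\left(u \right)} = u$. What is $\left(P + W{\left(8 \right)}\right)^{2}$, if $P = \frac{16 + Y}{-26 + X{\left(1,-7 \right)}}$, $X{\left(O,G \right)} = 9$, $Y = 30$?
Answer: $\frac{8100}{289} \approx 28.028$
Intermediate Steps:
$P = - \frac{46}{17}$ ($P = \frac{16 + 30}{-26 + 9} = \frac{46}{-17} = 46 \left(- \frac{1}{17}\right) = - \frac{46}{17} \approx -2.7059$)
$\left(P + W{\left(8 \right)}\right)^{2} = \left(- \frac{46}{17} + 8\right)^{2} = \left(\frac{90}{17}\right)^{2} = \frac{8100}{289}$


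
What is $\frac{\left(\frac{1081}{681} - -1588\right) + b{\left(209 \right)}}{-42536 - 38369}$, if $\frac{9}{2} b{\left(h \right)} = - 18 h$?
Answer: $- \frac{513193}{55096305} \approx -0.0093145$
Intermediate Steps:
$b{\left(h \right)} = - 4 h$ ($b{\left(h \right)} = \frac{2 \left(- 18 h\right)}{9} = - 4 h$)
$\frac{\left(\frac{1081}{681} - -1588\right) + b{\left(209 \right)}}{-42536 - 38369} = \frac{\left(\frac{1081}{681} - -1588\right) - 836}{-42536 - 38369} = \frac{\left(1081 \cdot \frac{1}{681} + 1588\right) - 836}{-80905} = \left(\left(\frac{1081}{681} + 1588\right) - 836\right) \left(- \frac{1}{80905}\right) = \left(\frac{1082509}{681} - 836\right) \left(- \frac{1}{80905}\right) = \frac{513193}{681} \left(- \frac{1}{80905}\right) = - \frac{513193}{55096305}$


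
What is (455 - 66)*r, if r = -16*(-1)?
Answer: 6224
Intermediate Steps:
r = 16 (r = -8*(-2) = 16)
(455 - 66)*r = (455 - 66)*16 = 389*16 = 6224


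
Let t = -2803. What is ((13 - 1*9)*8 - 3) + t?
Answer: -2774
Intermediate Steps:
((13 - 1*9)*8 - 3) + t = ((13 - 1*9)*8 - 3) - 2803 = ((13 - 9)*8 - 3) - 2803 = (4*8 - 3) - 2803 = (32 - 3) - 2803 = 29 - 2803 = -2774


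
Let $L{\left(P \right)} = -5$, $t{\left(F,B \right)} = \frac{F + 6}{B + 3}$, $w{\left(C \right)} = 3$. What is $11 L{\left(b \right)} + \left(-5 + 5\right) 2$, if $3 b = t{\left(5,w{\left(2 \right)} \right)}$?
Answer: $-55$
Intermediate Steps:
$t{\left(F,B \right)} = \frac{6 + F}{3 + B}$
$b = \frac{11}{18}$ ($b = \frac{\frac{1}{3 + 3} \left(6 + 5\right)}{3} = \frac{\frac{1}{6} \cdot 11}{3} = \frac{1}{3} \cdot \frac{11}{6} = \frac{11}{18} \approx 0.61111$)
$11 L{\left(b \right)} + \left(-5 + 5\right) 2 = 11 \left(-5\right) + \left(-5 + 5\right) 2 = -55 + 0 \cdot 2 = -55 + 0 = -55$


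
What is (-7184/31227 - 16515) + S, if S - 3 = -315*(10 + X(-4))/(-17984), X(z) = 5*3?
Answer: -9272797392847/561586368 ≈ -16512.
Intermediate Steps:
X(z) = 15
S = 61827/17984 (S = 3 - 315*(10 + 15)/(-17984) = 3 - 315*25*(-1/17984) = 3 - 7875*(-1/17984) = 3 + 7875/17984 = 61827/17984 ≈ 3.4379)
(-7184/31227 - 16515) + S = (-7184/31227 - 16515) + 61827/17984 = -515721089/31227 + 61827/17984 = -9272797392847/561586368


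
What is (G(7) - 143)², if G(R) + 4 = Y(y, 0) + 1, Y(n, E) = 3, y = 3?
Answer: 20449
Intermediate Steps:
G(R) = 0 (G(R) = -4 + (3 + 1) = -4 + 4 = 0)
(G(7) - 143)² = (0 - 143)² = (-143)² = 20449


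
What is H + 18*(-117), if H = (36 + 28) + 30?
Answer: -2012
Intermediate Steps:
H = 94 (H = 64 + 30 = 94)
H + 18*(-117) = 94 + 18*(-117) = 94 - 2106 = -2012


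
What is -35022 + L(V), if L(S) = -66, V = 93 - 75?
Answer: -35088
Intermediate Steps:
V = 18
-35022 + L(V) = -35022 - 66 = -35088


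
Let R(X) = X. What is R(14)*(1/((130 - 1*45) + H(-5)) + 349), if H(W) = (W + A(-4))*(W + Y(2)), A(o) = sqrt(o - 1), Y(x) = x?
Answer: 1402322/287 + 6*I*sqrt(5)/1435 ≈ 4886.1 + 0.0093494*I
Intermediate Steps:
A(o) = sqrt(-1 + o)
H(W) = (2 + W)*(W + I*sqrt(5)) (H(W) = (W + sqrt(-1 - 4))*(W + 2) = (W + sqrt(-5))*(2 + W) = (W + I*sqrt(5))*(2 + W) = (2 + W)*(W + I*sqrt(5)))
R(14)*(1/((130 - 1*45) + H(-5)) + 349) = 14*(1/((130 - 1*45) + ((-5)**2 + 2*(-5) + 2*I*sqrt(5) + I*(-5)*sqrt(5))) + 349) = 14*(1/((130 - 45) + (25 - 10 + 2*I*sqrt(5) - 5*I*sqrt(5))) + 349) = 14*(1/(85 + (15 - 3*I*sqrt(5))) + 349) = 14*(1/(100 - 3*I*sqrt(5)) + 349) = 14*(349 + 1/(100 - 3*I*sqrt(5))) = 4886 + 14/(100 - 3*I*sqrt(5))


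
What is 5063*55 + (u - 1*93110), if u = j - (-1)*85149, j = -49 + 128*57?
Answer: 277751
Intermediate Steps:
j = 7247 (j = -49 + 7296 = 7247)
u = 92396 (u = 7247 - (-1)*85149 = 7247 - 1*(-85149) = 7247 + 85149 = 92396)
5063*55 + (u - 1*93110) = 5063*55 + (92396 - 1*93110) = 278465 + (92396 - 93110) = 278465 - 714 = 277751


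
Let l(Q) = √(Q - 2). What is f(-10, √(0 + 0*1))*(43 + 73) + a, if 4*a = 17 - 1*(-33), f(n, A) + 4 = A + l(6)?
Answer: -439/2 ≈ -219.50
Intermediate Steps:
l(Q) = √(-2 + Q)
f(n, A) = -2 + A (f(n, A) = -4 + (A + √(-2 + 6)) = -4 + (A + √4) = -4 + (A + 2) = -4 + (2 + A) = -2 + A)
a = 25/2 (a = (17 - 1*(-33))/4 = (17 + 33)/4 = (¼)*50 = 25/2 ≈ 12.500)
f(-10, √(0 + 0*1))*(43 + 73) + a = (-2 + √(0 + 0*1))*(43 + 73) + 25/2 = (-2 + √(0 + 0))*116 + 25/2 = (-2 + √0)*116 + 25/2 = (-2 + 0)*116 + 25/2 = -2*116 + 25/2 = -232 + 25/2 = -439/2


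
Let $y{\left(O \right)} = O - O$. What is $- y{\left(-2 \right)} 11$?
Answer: $0$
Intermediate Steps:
$y{\left(O \right)} = 0$
$- y{\left(-2 \right)} 11 = - 0 \cdot 11 = \left(-1\right) 0 = 0$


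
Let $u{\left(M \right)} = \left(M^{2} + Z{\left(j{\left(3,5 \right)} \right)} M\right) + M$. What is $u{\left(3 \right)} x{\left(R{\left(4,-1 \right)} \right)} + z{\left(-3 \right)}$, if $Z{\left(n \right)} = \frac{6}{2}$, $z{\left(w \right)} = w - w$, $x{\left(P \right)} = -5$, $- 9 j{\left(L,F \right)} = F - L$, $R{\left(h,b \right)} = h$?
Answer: $-105$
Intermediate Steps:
$j{\left(L,F \right)} = - \frac{F}{9} + \frac{L}{9}$ ($j{\left(L,F \right)} = - \frac{F - L}{9} = - \frac{F}{9} + \frac{L}{9}$)
$z{\left(w \right)} = 0$
$Z{\left(n \right)} = 3$ ($Z{\left(n \right)} = 6 \cdot \frac{1}{2} = 3$)
$u{\left(M \right)} = M^{2} + 4 M$ ($u{\left(M \right)} = \left(M^{2} + 3 M\right) + M = M^{2} + 4 M$)
$u{\left(3 \right)} x{\left(R{\left(4,-1 \right)} \right)} + z{\left(-3 \right)} = 3 \left(4 + 3\right) \left(-5\right) + 0 = 3 \cdot 7 \left(-5\right) + 0 = 21 \left(-5\right) + 0 = -105 + 0 = -105$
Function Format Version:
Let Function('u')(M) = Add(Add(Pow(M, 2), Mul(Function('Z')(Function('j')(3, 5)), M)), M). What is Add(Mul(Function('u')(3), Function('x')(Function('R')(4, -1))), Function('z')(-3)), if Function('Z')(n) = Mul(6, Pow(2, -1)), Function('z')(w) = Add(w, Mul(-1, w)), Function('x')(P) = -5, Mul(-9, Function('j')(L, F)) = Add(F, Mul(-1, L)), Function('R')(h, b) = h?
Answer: -105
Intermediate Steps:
Function('j')(L, F) = Add(Mul(Rational(-1, 9), F), Mul(Rational(1, 9), L)) (Function('j')(L, F) = Mul(Rational(-1, 9), Add(F, Mul(-1, L))) = Add(Mul(Rational(-1, 9), F), Mul(Rational(1, 9), L)))
Function('z')(w) = 0
Function('Z')(n) = 3 (Function('Z')(n) = Mul(6, Rational(1, 2)) = 3)
Function('u')(M) = Add(Pow(M, 2), Mul(4, M)) (Function('u')(M) = Add(Add(Pow(M, 2), Mul(3, M)), M) = Add(Pow(M, 2), Mul(4, M)))
Add(Mul(Function('u')(3), Function('x')(Function('R')(4, -1))), Function('z')(-3)) = Add(Mul(Mul(3, Add(4, 3)), -5), 0) = Add(Mul(Mul(3, 7), -5), 0) = Add(Mul(21, -5), 0) = Add(-105, 0) = -105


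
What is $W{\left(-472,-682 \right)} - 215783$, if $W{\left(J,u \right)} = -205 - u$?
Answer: $-215306$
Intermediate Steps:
$W{\left(-472,-682 \right)} - 215783 = \left(-205 - -682\right) - 215783 = \left(-205 + 682\right) - 215783 = 477 - 215783 = -215306$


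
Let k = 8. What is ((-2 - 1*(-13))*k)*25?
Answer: 2200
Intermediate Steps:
((-2 - 1*(-13))*k)*25 = ((-2 - 1*(-13))*8)*25 = ((-2 + 13)*8)*25 = (11*8)*25 = 88*25 = 2200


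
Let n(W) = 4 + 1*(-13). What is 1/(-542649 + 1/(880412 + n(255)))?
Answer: -880403/477749807546 ≈ -1.8428e-6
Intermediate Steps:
n(W) = -9 (n(W) = 4 - 13 = -9)
1/(-542649 + 1/(880412 + n(255))) = 1/(-542649 + 1/(880412 - 9)) = 1/(-542649 + 1/880403) = 1/(-477749807546/880403) = -880403/477749807546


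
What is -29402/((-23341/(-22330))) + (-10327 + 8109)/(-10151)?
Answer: -6664553375322/236934491 ≈ -28128.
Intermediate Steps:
-29402/((-23341/(-22330))) + (-10327 + 8109)/(-10151) = -29402/((-23341*(-1/22330))) - 2218*(-1/10151) = -29402/23341/22330 + 2218/10151 = -29402*22330/23341 + 2218/10151 = -656546660/23341 + 2218/10151 = -6664553375322/236934491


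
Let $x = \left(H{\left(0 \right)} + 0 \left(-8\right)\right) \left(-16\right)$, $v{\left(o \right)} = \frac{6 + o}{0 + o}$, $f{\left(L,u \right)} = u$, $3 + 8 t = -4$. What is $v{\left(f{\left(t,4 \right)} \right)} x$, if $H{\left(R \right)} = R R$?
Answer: $0$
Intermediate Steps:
$t = - \frac{7}{8}$ ($t = - \frac{3}{8} + \frac{1}{8} \left(-4\right) = - \frac{3}{8} - \frac{1}{2} = - \frac{7}{8} \approx -0.875$)
$v{\left(o \right)} = \frac{6 + o}{o}$
$H{\left(R \right)} = R^{2}$
$x = 0$ ($x = \left(0^{2} + 0 \left(-8\right)\right) \left(-16\right) = \left(0 + 0\right) \left(-16\right) = 0 \left(-16\right) = 0$)
$v{\left(f{\left(t,4 \right)} \right)} x = \frac{6 + 4}{4} \cdot 0 = \frac{1}{4} \cdot 10 \cdot 0 = \frac{5}{2} \cdot 0 = 0$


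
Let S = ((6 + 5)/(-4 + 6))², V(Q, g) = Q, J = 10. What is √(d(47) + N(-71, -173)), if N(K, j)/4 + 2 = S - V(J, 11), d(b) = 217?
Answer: √290 ≈ 17.029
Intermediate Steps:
S = 121/4 (S = (11/2)² = 121/4 ≈ 30.250)
N(K, j) = 73 (N(K, j) = -8 + 4*(121/4 - 1*10) = -8 + 4*(121/4 - 10) = -8 + 4*(81/4) = -8 + 81 = 73)
√(d(47) + N(-71, -173)) = √(217 + 73) = √290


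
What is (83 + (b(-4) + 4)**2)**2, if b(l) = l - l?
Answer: 9801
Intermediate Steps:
b(l) = 0
(83 + (b(-4) + 4)**2)**2 = (83 + (0 + 4)**2)**2 = (83 + 4**2)**2 = (83 + 16)**2 = 99**2 = 9801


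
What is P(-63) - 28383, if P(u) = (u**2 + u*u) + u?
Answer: -20508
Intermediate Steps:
P(u) = u + 2*u**2 (P(u) = (u**2 + u**2) + u = 2*u**2 + u = u + 2*u**2)
P(-63) - 28383 = -63*(1 + 2*(-63)) - 28383 = -63*(1 - 126) - 28383 = -63*(-125) - 28383 = 7875 - 28383 = -20508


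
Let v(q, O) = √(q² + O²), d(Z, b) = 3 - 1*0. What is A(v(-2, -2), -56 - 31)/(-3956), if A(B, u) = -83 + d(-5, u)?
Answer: 20/989 ≈ 0.020222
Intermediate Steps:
d(Z, b) = 3 (d(Z, b) = 3 + 0 = 3)
v(q, O) = √(O² + q²)
A(B, u) = -80 (A(B, u) = -83 + 3 = -80)
A(v(-2, -2), -56 - 31)/(-3956) = -80/(-3956) = -80*(-1/3956) = 20/989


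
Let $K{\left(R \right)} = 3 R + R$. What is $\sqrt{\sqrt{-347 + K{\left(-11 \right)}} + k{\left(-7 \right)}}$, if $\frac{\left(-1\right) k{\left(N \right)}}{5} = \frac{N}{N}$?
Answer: $\sqrt{-5 + i \sqrt{391}} \approx 2.7745 + 3.5634 i$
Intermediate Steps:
$k{\left(N \right)} = -5$ ($k{\left(N \right)} = - 5 \frac{N}{N} = \left(-5\right) 1 = -5$)
$K{\left(R \right)} = 4 R$
$\sqrt{\sqrt{-347 + K{\left(-11 \right)}} + k{\left(-7 \right)}} = \sqrt{\sqrt{-347 + 4 \left(-11\right)} - 5} = \sqrt{\sqrt{-347 - 44} - 5} = \sqrt{\sqrt{-391} - 5} = \sqrt{i \sqrt{391} - 5} = \sqrt{-5 + i \sqrt{391}}$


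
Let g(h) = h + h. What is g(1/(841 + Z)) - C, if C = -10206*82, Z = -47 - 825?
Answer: 25943650/31 ≈ 8.3689e+5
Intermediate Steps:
Z = -872
g(h) = 2*h
C = -836892
g(1/(841 + Z)) - C = 2/(841 - 872) - 1*(-836892) = 2/(-31) + 836892 = 2*(-1/31) + 836892 = -2/31 + 836892 = 25943650/31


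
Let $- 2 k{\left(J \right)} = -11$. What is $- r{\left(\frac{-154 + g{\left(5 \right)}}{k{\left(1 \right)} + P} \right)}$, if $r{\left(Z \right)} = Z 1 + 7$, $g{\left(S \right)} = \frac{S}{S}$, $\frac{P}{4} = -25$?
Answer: $- \frac{181}{21} \approx -8.619$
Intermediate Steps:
$P = -100$ ($P = 4 \left(-25\right) = -100$)
$k{\left(J \right)} = \frac{11}{2}$ ($k{\left(J \right)} = \left(- \frac{1}{2}\right) \left(-11\right) = \frac{11}{2}$)
$g{\left(S \right)} = 1$
$r{\left(Z \right)} = 7 + Z$ ($r{\left(Z \right)} = Z + 7 = 7 + Z$)
$- r{\left(\frac{-154 + g{\left(5 \right)}}{k{\left(1 \right)} + P} \right)} = - (7 + \frac{-154 + 1}{\frac{11}{2} - 100}) = - (7 - \frac{153}{- \frac{189}{2}}) = - (7 - - \frac{34}{21}) = - (7 + \frac{34}{21}) = \left(-1\right) \frac{181}{21} = - \frac{181}{21}$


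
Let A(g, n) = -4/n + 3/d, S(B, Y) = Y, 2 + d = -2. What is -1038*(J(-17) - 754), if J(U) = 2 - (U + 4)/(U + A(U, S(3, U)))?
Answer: 310194536/397 ≈ 7.8135e+5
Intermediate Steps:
d = -4 (d = -2 - 2 = -4)
A(g, n) = -3/4 - 4/n (A(g, n) = -4/n + 3/(-4) = -4/n + 3*(-1/4) = -4/n - 3/4 = -3/4 - 4/n)
J(U) = 2 - (4 + U)/(-3/4 + U - 4/U) (J(U) = 2 - (U + 4)/(U + (-3/4 - 4/U)) = 2 - (4 + U)/(-3/4 + U - 4/U))
-1038*(J(-17) - 754) = -1038*(2*(-16 - 11*(-17) + 2*(-17)**2)/(-16 - 3*(-17) + 4*(-17)**2) - 754) = -1038*(2*(-16 + 187 + 2*289)/(-16 + 51 + 4*289) - 754) = -1038*(2*(-16 + 187 + 578)/(-16 + 51 + 1156) - 754) = -1038*(2*749/1191 - 754) = -1038*(2*(1/1191)*749 - 754) = -1038*(1498/1191 - 754) = -1038*(-896516/1191) = 310194536/397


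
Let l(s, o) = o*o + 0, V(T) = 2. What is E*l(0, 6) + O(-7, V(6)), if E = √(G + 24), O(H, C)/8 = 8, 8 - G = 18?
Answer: 64 + 36*√14 ≈ 198.70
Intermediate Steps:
G = -10 (G = 8 - 1*18 = 8 - 18 = -10)
O(H, C) = 64 (O(H, C) = 8*8 = 64)
l(s, o) = o² (l(s, o) = o² + 0 = o²)
E = √14 (E = √(-10 + 24) = √14 ≈ 3.7417)
E*l(0, 6) + O(-7, V(6)) = √14*6² + 64 = √14*36 + 64 = 36*√14 + 64 = 64 + 36*√14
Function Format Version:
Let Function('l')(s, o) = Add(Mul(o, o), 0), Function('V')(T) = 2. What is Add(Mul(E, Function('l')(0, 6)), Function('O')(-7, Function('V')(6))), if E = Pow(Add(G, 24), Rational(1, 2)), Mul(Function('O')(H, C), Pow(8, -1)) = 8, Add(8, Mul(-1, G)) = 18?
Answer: Add(64, Mul(36, Pow(14, Rational(1, 2)))) ≈ 198.70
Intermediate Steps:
G = -10 (G = Add(8, Mul(-1, 18)) = Add(8, -18) = -10)
Function('O')(H, C) = 64 (Function('O')(H, C) = Mul(8, 8) = 64)
Function('l')(s, o) = Pow(o, 2) (Function('l')(s, o) = Add(Pow(o, 2), 0) = Pow(o, 2))
E = Pow(14, Rational(1, 2)) (E = Pow(Add(-10, 24), Rational(1, 2)) = Pow(14, Rational(1, 2)) ≈ 3.7417)
Add(Mul(E, Function('l')(0, 6)), Function('O')(-7, Function('V')(6))) = Add(Mul(Pow(14, Rational(1, 2)), Pow(6, 2)), 64) = Add(Mul(Pow(14, Rational(1, 2)), 36), 64) = Add(Mul(36, Pow(14, Rational(1, 2))), 64) = Add(64, Mul(36, Pow(14, Rational(1, 2))))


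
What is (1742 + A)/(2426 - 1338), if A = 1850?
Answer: 449/136 ≈ 3.3015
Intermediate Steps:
(1742 + A)/(2426 - 1338) = (1742 + 1850)/(2426 - 1338) = 3592/1088 = 3592*(1/1088) = 449/136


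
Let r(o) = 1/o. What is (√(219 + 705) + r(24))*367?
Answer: 367/24 + 734*√231 ≈ 11171.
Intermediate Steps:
(√(219 + 705) + r(24))*367 = (√(219 + 705) + 1/24)*367 = (√924 + 1/24)*367 = (2*√231 + 1/24)*367 = (1/24 + 2*√231)*367 = 367/24 + 734*√231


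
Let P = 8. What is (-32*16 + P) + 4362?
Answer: 3858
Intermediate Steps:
(-32*16 + P) + 4362 = (-32*16 + 8) + 4362 = (-512 + 8) + 4362 = -504 + 4362 = 3858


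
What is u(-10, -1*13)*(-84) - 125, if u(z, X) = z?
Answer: 715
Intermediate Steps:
u(-10, -1*13)*(-84) - 125 = -10*(-84) - 125 = 840 - 125 = 715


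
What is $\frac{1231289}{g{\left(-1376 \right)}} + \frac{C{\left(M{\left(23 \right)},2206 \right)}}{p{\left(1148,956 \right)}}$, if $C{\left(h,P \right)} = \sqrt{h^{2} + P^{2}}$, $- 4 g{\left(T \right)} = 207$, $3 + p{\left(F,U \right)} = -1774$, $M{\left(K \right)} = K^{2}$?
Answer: $- \frac{4925156}{207} - \frac{\sqrt{5146277}}{1777} \approx -23794.0$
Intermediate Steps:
$p{\left(F,U \right)} = -1777$ ($p{\left(F,U \right)} = -3 - 1774 = -1777$)
$g{\left(T \right)} = - \frac{207}{4}$ ($g{\left(T \right)} = \left(- \frac{1}{4}\right) 207 = - \frac{207}{4}$)
$C{\left(h,P \right)} = \sqrt{P^{2} + h^{2}}$
$\frac{1231289}{g{\left(-1376 \right)}} + \frac{C{\left(M{\left(23 \right)},2206 \right)}}{p{\left(1148,956 \right)}} = \frac{1231289}{- \frac{207}{4}} + \frac{\sqrt{2206^{2} + \left(23^{2}\right)^{2}}}{-1777} = 1231289 \left(- \frac{4}{207}\right) + \sqrt{4866436 + 529^{2}} \left(- \frac{1}{1777}\right) = - \frac{4925156}{207} + \sqrt{4866436 + 279841} \left(- \frac{1}{1777}\right) = - \frac{4925156}{207} + \sqrt{5146277} \left(- \frac{1}{1777}\right) = - \frac{4925156}{207} - \frac{\sqrt{5146277}}{1777}$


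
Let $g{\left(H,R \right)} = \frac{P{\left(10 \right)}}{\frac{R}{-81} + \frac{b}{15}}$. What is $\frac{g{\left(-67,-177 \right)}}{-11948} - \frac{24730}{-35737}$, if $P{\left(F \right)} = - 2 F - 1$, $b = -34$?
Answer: $\frac{3148900045}{4696842436} \approx 0.67043$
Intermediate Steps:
$P{\left(F \right)} = -1 - 2 F$
$g{\left(H,R \right)} = - \frac{21}{- \frac{34}{15} - \frac{R}{81}}$ ($g{\left(H,R \right)} = \frac{-1 - 20}{\frac{R}{-81} - \frac{34}{15}} = \frac{-1 - 20}{R \left(- \frac{1}{81}\right) - \frac{34}{15}} = - \frac{21}{- \frac{R}{81} - \frac{34}{15}} = - \frac{21}{- \frac{34}{15} - \frac{R}{81}}$)
$\frac{g{\left(-67,-177 \right)}}{-11948} - \frac{24730}{-35737} = \frac{8505 \frac{1}{918 + 5 \left(-177\right)}}{-11948} - \frac{24730}{-35737} = \frac{8505}{918 - 885} \left(- \frac{1}{11948}\right) - - \frac{24730}{35737} = \frac{8505}{33} \left(- \frac{1}{11948}\right) + \frac{24730}{35737} = 8505 \cdot \frac{1}{33} \left(- \frac{1}{11948}\right) + \frac{24730}{35737} = \frac{2835}{11} \left(- \frac{1}{11948}\right) + \frac{24730}{35737} = - \frac{2835}{131428} + \frac{24730}{35737} = \frac{3148900045}{4696842436}$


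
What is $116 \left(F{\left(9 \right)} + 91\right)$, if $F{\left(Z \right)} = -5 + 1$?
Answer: $10092$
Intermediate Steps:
$F{\left(Z \right)} = -4$
$116 \left(F{\left(9 \right)} + 91\right) = 116 \left(-4 + 91\right) = 116 \cdot 87 = 10092$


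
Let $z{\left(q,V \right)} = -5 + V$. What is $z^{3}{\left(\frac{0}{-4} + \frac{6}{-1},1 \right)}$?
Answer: $-64$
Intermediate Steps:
$z^{3}{\left(\frac{0}{-4} + \frac{6}{-1},1 \right)} = \left(-5 + 1\right)^{3} = \left(-4\right)^{3} = -64$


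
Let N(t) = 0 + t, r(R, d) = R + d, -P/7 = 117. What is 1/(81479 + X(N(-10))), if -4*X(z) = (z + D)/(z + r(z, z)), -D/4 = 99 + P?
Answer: 12/978035 ≈ 1.2270e-5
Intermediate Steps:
P = -819 (P = -7*117 = -819)
N(t) = t
D = 2880 (D = -4*(99 - 819) = -4*(-720) = 2880)
X(z) = -(2880 + z)/(12*z) (X(z) = -(z + 2880)/(4*(z + (z + z))) = -(2880 + z)/(4*(z + 2*z)) = -(2880 + z)/(4*(3*z)) = -(2880 + z)*1/(3*z)/4 = -(2880 + z)/(12*z))
1/(81479 + X(N(-10))) = 1/(81479 + (1/12)*(-2880 - 1*(-10))/(-10)) = 1/(81479 + (1/12)*(-1/10)*(-2880 + 10)) = 1/(81479 + (1/12)*(-1/10)*(-2870)) = 1/(81479 + 287/12) = 1/(978035/12) = 12/978035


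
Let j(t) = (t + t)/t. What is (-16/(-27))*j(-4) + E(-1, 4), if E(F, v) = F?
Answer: 5/27 ≈ 0.18519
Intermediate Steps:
j(t) = 2 (j(t) = (2*t)/t = 2)
(-16/(-27))*j(-4) + E(-1, 4) = -16/(-27)*2 - 1 = -16*(-1/27)*2 - 1 = (16/27)*2 - 1 = 32/27 - 1 = 5/27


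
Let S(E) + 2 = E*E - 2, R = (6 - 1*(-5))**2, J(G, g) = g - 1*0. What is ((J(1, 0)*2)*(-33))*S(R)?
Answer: 0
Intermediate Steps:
J(G, g) = g (J(G, g) = g + 0 = g)
R = 121 (R = (6 + 5)**2 = 11**2 = 121)
S(E) = -4 + E**2 (S(E) = -2 + (E*E - 2) = -2 + (E**2 - 2) = -2 + (-2 + E**2) = -4 + E**2)
((J(1, 0)*2)*(-33))*S(R) = ((0*2)*(-33))*(-4 + 121**2) = (0*(-33))*(-4 + 14641) = 0*14637 = 0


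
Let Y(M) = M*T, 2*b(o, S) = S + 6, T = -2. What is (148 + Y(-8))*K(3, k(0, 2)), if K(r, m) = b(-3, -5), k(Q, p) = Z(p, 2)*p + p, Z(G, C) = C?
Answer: 82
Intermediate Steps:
k(Q, p) = 3*p (k(Q, p) = 2*p + p = 3*p)
b(o, S) = 3 + S/2 (b(o, S) = (S + 6)/2 = (6 + S)/2 = 3 + S/2)
K(r, m) = ½ (K(r, m) = 3 + (½)*(-5) = 3 - 5/2 = ½)
Y(M) = -2*M (Y(M) = M*(-2) = -2*M)
(148 + Y(-8))*K(3, k(0, 2)) = (148 - 2*(-8))*(½) = (148 + 16)*(½) = 164*(½) = 82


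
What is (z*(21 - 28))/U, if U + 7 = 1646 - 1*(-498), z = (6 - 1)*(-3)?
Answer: 105/2137 ≈ 0.049134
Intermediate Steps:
z = -15 (z = 5*(-3) = -15)
U = 2137 (U = -7 + (1646 - 1*(-498)) = -7 + (1646 + 498) = -7 + 2144 = 2137)
(z*(21 - 28))/U = -15*(21 - 28)/2137 = -15*(-7)*(1/2137) = 105*(1/2137) = 105/2137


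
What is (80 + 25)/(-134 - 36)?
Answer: -21/34 ≈ -0.61765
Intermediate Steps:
(80 + 25)/(-134 - 36) = 105/(-170) = 105*(-1/170) = -21/34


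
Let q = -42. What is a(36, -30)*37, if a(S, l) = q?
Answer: -1554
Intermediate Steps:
a(S, l) = -42
a(36, -30)*37 = -42*37 = -1554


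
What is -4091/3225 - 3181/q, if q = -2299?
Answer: 853516/7414275 ≈ 0.11512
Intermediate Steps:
-4091/3225 - 3181/q = -4091/3225 - 3181/(-2299) = -4091*1/3225 - 3181*(-1/2299) = -4091/3225 + 3181/2299 = 853516/7414275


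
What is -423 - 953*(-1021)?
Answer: 972590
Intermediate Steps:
-423 - 953*(-1021) = -423 + 973013 = 972590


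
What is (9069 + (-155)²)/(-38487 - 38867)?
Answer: -16547/38677 ≈ -0.42783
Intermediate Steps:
(9069 + (-155)²)/(-38487 - 38867) = (9069 + 24025)/(-77354) = 33094*(-1/77354) = -16547/38677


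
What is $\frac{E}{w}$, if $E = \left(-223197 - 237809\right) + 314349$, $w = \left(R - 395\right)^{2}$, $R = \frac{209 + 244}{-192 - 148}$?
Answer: $- \frac{16953549200}{18158371009} \approx -0.93365$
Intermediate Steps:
$R = - \frac{453}{340}$ ($R = \frac{453}{-340} = 453 \left(- \frac{1}{340}\right) = - \frac{453}{340} \approx -1.3324$)
$w = \frac{18158371009}{115600}$ ($w = \left(- \frac{453}{340} - 395\right)^{2} = \left(- \frac{134753}{340}\right)^{2} = \frac{18158371009}{115600} \approx 1.5708 \cdot 10^{5}$)
$E = -146657$ ($E = -461006 + 314349 = -146657$)
$\frac{E}{w} = - \frac{146657}{\frac{18158371009}{115600}} = \left(-146657\right) \frac{115600}{18158371009} = - \frac{16953549200}{18158371009}$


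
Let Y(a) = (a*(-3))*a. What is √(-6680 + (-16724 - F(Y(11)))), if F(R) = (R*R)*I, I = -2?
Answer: √240134 ≈ 490.03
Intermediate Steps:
Y(a) = -3*a² (Y(a) = (-3*a)*a = -3*a²)
F(R) = -2*R² (F(R) = (R*R)*(-2) = R²*(-2) = -2*R²)
√(-6680 + (-16724 - F(Y(11)))) = √(-6680 + (-16724 - (-2)*(-3*11²)²)) = √(-6680 + (-16724 - (-2)*(-3*121)²)) = √(-6680 + (-16724 - (-2)*(-363)²)) = √(-6680 + (-16724 - (-2)*131769)) = √(-6680 + (-16724 - 1*(-263538))) = √(-6680 + (-16724 + 263538)) = √(-6680 + 246814) = √240134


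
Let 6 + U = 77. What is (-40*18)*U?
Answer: -51120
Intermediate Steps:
U = 71 (U = -6 + 77 = 71)
(-40*18)*U = -40*18*71 = -720*71 = -51120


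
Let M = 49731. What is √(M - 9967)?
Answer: 2*√9941 ≈ 199.41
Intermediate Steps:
√(M - 9967) = √(49731 - 9967) = √39764 = 2*√9941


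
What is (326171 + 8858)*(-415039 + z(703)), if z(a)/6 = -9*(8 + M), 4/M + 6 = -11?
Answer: -2366239805939/17 ≈ -1.3919e+11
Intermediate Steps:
M = -4/17 (M = 4/(-6 - 11) = 4/(-17) = 4*(-1/17) = -4/17 ≈ -0.23529)
z(a) = -7128/17 (z(a) = 6*(-9*(8 - 4/17)) = 6*(-9*132/17) = 6*(-1188/17) = -7128/17)
(326171 + 8858)*(-415039 + z(703)) = (326171 + 8858)*(-415039 - 7128/17) = 335029*(-7062791/17) = -2366239805939/17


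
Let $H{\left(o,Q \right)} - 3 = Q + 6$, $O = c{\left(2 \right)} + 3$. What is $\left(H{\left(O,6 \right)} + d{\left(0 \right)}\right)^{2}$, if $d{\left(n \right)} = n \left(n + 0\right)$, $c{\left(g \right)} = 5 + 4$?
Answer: $225$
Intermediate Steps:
$c{\left(g \right)} = 9$
$O = 12$ ($O = 9 + 3 = 12$)
$d{\left(n \right)} = n^{2}$ ($d{\left(n \right)} = n n = n^{2}$)
$H{\left(o,Q \right)} = 9 + Q$ ($H{\left(o,Q \right)} = 3 + \left(Q + 6\right) = 3 + \left(6 + Q\right) = 9 + Q$)
$\left(H{\left(O,6 \right)} + d{\left(0 \right)}\right)^{2} = \left(\left(9 + 6\right) + 0^{2}\right)^{2} = \left(15 + 0\right)^{2} = 15^{2} = 225$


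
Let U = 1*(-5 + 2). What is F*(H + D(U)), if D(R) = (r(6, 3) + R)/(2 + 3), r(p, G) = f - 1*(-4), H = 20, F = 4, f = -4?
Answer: 388/5 ≈ 77.600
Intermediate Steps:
U = -3 (U = 1*(-3) = -3)
r(p, G) = 0 (r(p, G) = -4 - 1*(-4) = -4 + 4 = 0)
D(R) = R/5 (D(R) = (0 + R)/(2 + 3) = R/5)
F*(H + D(U)) = 4*(20 + (1/5)*(-3)) = 4*(20 - 3/5) = 4*(97/5) = 388/5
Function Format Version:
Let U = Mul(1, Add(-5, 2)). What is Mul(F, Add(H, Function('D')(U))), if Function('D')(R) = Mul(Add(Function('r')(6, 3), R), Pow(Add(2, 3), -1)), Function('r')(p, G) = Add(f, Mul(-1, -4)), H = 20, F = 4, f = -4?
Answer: Rational(388, 5) ≈ 77.600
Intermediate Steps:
U = -3 (U = Mul(1, -3) = -3)
Function('r')(p, G) = 0 (Function('r')(p, G) = Add(-4, Mul(-1, -4)) = Add(-4, 4) = 0)
Function('D')(R) = Mul(Rational(1, 5), R) (Function('D')(R) = Mul(Add(0, R), Pow(Add(2, 3), -1)) = Mul(R, Pow(5, -1)) = Mul(R, Rational(1, 5)) = Mul(Rational(1, 5), R))
Mul(F, Add(H, Function('D')(U))) = Mul(4, Add(20, Mul(Rational(1, 5), -3))) = Mul(4, Add(20, Rational(-3, 5))) = Mul(4, Rational(97, 5)) = Rational(388, 5)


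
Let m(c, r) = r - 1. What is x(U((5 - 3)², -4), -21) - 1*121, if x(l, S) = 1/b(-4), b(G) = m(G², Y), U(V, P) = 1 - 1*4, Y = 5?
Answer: -483/4 ≈ -120.75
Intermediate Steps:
U(V, P) = -3 (U(V, P) = 1 - 4 = -3)
m(c, r) = -1 + r
b(G) = 4 (b(G) = -1 + 5 = 4)
x(l, S) = ¼ (x(l, S) = 1/4 = ¼)
x(U((5 - 3)², -4), -21) - 1*121 = ¼ - 1*121 = ¼ - 121 = -483/4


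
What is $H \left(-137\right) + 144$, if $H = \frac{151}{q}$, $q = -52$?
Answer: $\frac{28175}{52} \approx 541.83$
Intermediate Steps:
$H = - \frac{151}{52}$ ($H = \frac{151}{-52} = 151 \left(- \frac{1}{52}\right) = - \frac{151}{52} \approx -2.9038$)
$H \left(-137\right) + 144 = \left(- \frac{151}{52}\right) \left(-137\right) + 144 = \frac{20687}{52} + 144 = \frac{28175}{52}$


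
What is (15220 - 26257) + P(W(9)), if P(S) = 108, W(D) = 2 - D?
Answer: -10929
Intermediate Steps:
(15220 - 26257) + P(W(9)) = (15220 - 26257) + 108 = -11037 + 108 = -10929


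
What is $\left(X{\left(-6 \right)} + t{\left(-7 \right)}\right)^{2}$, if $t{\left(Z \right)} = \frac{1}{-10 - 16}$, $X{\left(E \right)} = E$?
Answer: $\frac{24649}{676} \approx 36.463$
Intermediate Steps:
$t{\left(Z \right)} = - \frac{1}{26}$ ($t{\left(Z \right)} = \frac{1}{-26} = - \frac{1}{26}$)
$\left(X{\left(-6 \right)} + t{\left(-7 \right)}\right)^{2} = \left(-6 - \frac{1}{26}\right)^{2} = \left(- \frac{157}{26}\right)^{2} = \frac{24649}{676}$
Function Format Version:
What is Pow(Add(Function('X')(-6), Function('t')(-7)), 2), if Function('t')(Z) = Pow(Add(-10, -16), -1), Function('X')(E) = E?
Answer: Rational(24649, 676) ≈ 36.463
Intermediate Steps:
Function('t')(Z) = Rational(-1, 26) (Function('t')(Z) = Pow(-26, -1) = Rational(-1, 26))
Pow(Add(Function('X')(-6), Function('t')(-7)), 2) = Pow(Add(-6, Rational(-1, 26)), 2) = Pow(Rational(-157, 26), 2) = Rational(24649, 676)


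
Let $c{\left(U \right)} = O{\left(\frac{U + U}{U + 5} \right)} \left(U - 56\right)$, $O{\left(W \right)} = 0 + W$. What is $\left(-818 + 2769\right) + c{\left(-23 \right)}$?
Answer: $\frac{15742}{9} \approx 1749.1$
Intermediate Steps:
$O{\left(W \right)} = W$
$c{\left(U \right)} = \frac{2 U \left(-56 + U\right)}{5 + U}$ ($c{\left(U \right)} = \frac{U + U}{U + 5} \left(U - 56\right) = \frac{2 U}{5 + U} \left(-56 + U\right) = \frac{2 U \left(-56 + U\right)}{5 + U}$)
$\left(-818 + 2769\right) + c{\left(-23 \right)} = \left(-818 + 2769\right) + 2 \left(-23\right) \frac{1}{5 - 23} \left(-56 - 23\right) = 1951 + 2 \left(-23\right) \frac{1}{-18} \left(-79\right) = 1951 + 2 \left(-23\right) \left(- \frac{1}{18}\right) \left(-79\right) = 1951 - \frac{1817}{9} = \frac{15742}{9}$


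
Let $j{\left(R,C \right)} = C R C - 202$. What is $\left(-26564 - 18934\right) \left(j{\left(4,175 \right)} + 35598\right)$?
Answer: $-7183952208$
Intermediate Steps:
$j{\left(R,C \right)} = -202 + R C^{2}$ ($j{\left(R,C \right)} = R C^{2} - 202 = -202 + R C^{2}$)
$\left(-26564 - 18934\right) \left(j{\left(4,175 \right)} + 35598\right) = \left(-26564 - 18934\right) \left(\left(-202 + 4 \cdot 175^{2}\right) + 35598\right) = - 45498 \left(\left(-202 + 4 \cdot 30625\right) + 35598\right) = - 45498 \left(\left(-202 + 122500\right) + 35598\right) = - 45498 \left(122298 + 35598\right) = \left(-45498\right) 157896 = -7183952208$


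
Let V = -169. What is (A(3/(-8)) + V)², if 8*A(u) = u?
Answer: 117050761/4096 ≈ 28577.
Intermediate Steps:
A(u) = u/8
(A(3/(-8)) + V)² = ((3/(-8))/8 - 169)² = ((3*(-⅛))/8 - 169)² = ((⅛)*(-3/8) - 169)² = (-3/64 - 169)² = (-10819/64)² = 117050761/4096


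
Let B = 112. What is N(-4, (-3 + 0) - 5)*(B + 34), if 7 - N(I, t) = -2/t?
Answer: 1971/2 ≈ 985.50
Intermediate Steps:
N(I, t) = 7 + 2/t (N(I, t) = 7 - (-2)/t = 7 + 2/t)
N(-4, (-3 + 0) - 5)*(B + 34) = (7 + 2/((-3 + 0) - 5))*(112 + 34) = (7 + 2/(-3 - 5))*146 = (7 + 2/(-8))*146 = (7 + 2*(-1/8))*146 = (7 - 1/4)*146 = (27/4)*146 = 1971/2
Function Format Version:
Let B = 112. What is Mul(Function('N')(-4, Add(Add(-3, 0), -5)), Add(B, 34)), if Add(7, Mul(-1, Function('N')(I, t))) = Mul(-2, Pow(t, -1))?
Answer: Rational(1971, 2) ≈ 985.50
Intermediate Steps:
Function('N')(I, t) = Add(7, Mul(2, Pow(t, -1))) (Function('N')(I, t) = Add(7, Mul(-1, Mul(-2, Pow(t, -1)))) = Add(7, Mul(2, Pow(t, -1))))
Mul(Function('N')(-4, Add(Add(-3, 0), -5)), Add(B, 34)) = Mul(Add(7, Mul(2, Pow(Add(Add(-3, 0), -5), -1))), Add(112, 34)) = Mul(Add(7, Mul(2, Pow(Add(-3, -5), -1))), 146) = Mul(Add(7, Mul(2, Pow(-8, -1))), 146) = Mul(Add(7, Mul(2, Rational(-1, 8))), 146) = Mul(Add(7, Rational(-1, 4)), 146) = Mul(Rational(27, 4), 146) = Rational(1971, 2)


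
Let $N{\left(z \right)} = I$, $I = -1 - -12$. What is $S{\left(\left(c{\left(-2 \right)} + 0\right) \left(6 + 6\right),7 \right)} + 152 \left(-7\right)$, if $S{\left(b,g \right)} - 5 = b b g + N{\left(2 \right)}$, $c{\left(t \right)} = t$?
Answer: $2984$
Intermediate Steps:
$I = 11$ ($I = -1 + 12 = 11$)
$N{\left(z \right)} = 11$
$S{\left(b,g \right)} = 16 + g b^{2}$ ($S{\left(b,g \right)} = 5 + \left(b b g + 11\right) = 5 + \left(b^{2} g + 11\right) = 5 + \left(g b^{2} + 11\right) = 5 + \left(11 + g b^{2}\right) = 16 + g b^{2}$)
$S{\left(\left(c{\left(-2 \right)} + 0\right) \left(6 + 6\right),7 \right)} + 152 \left(-7\right) = \left(16 + 7 \left(\left(-2 + 0\right) \left(6 + 6\right)\right)^{2}\right) + 152 \left(-7\right) = \left(16 + 7 \left(\left(-2\right) 12\right)^{2}\right) - 1064 = \left(16 + 7 \left(-24\right)^{2}\right) - 1064 = \left(16 + 7 \cdot 576\right) - 1064 = \left(16 + 4032\right) - 1064 = 4048 - 1064 = 2984$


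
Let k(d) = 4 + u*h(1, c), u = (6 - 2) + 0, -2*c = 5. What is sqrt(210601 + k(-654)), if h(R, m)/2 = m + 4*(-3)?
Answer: sqrt(210489) ≈ 458.79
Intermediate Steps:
c = -5/2 (c = -1/2*5 = -5/2 ≈ -2.5000)
h(R, m) = -24 + 2*m (h(R, m) = 2*(m + 4*(-3)) = 2*(m - 12) = 2*(-12 + m) = -24 + 2*m)
u = 4 (u = 4 + 0 = 4)
k(d) = -112 (k(d) = 4 + 4*(-24 + 2*(-5/2)) = 4 + 4*(-24 - 5) = 4 + 4*(-29) = 4 - 116 = -112)
sqrt(210601 + k(-654)) = sqrt(210601 - 112) = sqrt(210489)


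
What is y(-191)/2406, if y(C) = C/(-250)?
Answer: 191/601500 ≈ 0.00031754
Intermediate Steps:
y(C) = -C/250 (y(C) = C*(-1/250) = -C/250)
y(-191)/2406 = -1/250*(-191)/2406 = (191/250)*(1/2406) = 191/601500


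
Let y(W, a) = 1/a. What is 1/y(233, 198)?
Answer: 198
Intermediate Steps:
1/y(233, 198) = 1/(1/198) = 198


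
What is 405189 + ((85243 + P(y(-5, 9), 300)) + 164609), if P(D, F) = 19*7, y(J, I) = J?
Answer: 655174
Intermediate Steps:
P(D, F) = 133
405189 + ((85243 + P(y(-5, 9), 300)) + 164609) = 405189 + ((85243 + 133) + 164609) = 405189 + (85376 + 164609) = 405189 + 249985 = 655174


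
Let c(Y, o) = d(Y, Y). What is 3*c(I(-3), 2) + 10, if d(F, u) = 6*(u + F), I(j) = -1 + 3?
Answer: 82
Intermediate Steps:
I(j) = 2
d(F, u) = 6*F + 6*u (d(F, u) = 6*(F + u) = 6*F + 6*u)
c(Y, o) = 12*Y (c(Y, o) = 6*Y + 6*Y = 12*Y)
3*c(I(-3), 2) + 10 = 3*(12*2) + 10 = 3*24 + 10 = 72 + 10 = 82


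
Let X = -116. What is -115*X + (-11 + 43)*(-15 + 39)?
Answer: 14108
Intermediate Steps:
-115*X + (-11 + 43)*(-15 + 39) = -115*(-116) + (-11 + 43)*(-15 + 39) = 13340 + 32*24 = 13340 + 768 = 14108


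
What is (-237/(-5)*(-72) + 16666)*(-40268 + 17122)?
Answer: -1533792836/5 ≈ -3.0676e+8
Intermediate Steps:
(-237/(-5)*(-72) + 16666)*(-40268 + 17122) = (-237*(-1/5)*(-72) + 16666)*(-23146) = ((237/5)*(-72) + 16666)*(-23146) = (-17064/5 + 16666)*(-23146) = (66266/5)*(-23146) = -1533792836/5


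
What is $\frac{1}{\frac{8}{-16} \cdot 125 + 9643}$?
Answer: $\frac{2}{19161} \approx 0.00010438$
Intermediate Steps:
$\frac{1}{\frac{8}{-16} \cdot 125 + 9643} = \frac{1}{8 \left(- \frac{1}{16}\right) 125 + 9643} = \frac{1}{\left(- \frac{1}{2}\right) 125 + 9643} = \frac{1}{- \frac{125}{2} + 9643} = \frac{1}{\frac{19161}{2}} = \frac{2}{19161}$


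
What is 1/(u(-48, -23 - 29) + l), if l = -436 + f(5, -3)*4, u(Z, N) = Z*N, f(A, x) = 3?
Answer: 1/2072 ≈ 0.00048263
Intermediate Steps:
u(Z, N) = N*Z
l = -424 (l = -436 + 3*4 = -436 + 12 = -424)
1/(u(-48, -23 - 29) + l) = 1/((-23 - 29)*(-48) - 424) = 1/(-52*(-48) - 424) = 1/(2496 - 424) = 1/2072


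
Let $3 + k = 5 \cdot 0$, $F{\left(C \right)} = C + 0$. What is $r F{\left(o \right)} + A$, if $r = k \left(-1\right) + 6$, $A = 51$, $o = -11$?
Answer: $-48$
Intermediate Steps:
$F{\left(C \right)} = C$
$k = -3$ ($k = -3 + 5 \cdot 0 = -3 + 0 = -3$)
$r = 9$ ($r = \left(-3\right) \left(-1\right) + 6 = 3 + 6 = 9$)
$r F{\left(o \right)} + A = 9 \left(-11\right) + 51 = -99 + 51 = -48$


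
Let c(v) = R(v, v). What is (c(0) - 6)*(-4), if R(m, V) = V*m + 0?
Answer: 24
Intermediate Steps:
R(m, V) = V*m
c(v) = v² (c(v) = v*v = v²)
(c(0) - 6)*(-4) = (0² - 6)*(-4) = (0 - 6)*(-4) = -6*(-4) = 24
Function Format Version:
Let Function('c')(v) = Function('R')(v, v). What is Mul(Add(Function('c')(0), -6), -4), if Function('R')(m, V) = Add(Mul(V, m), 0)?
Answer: 24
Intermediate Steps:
Function('R')(m, V) = Mul(V, m)
Function('c')(v) = Pow(v, 2) (Function('c')(v) = Mul(v, v) = Pow(v, 2))
Mul(Add(Function('c')(0), -6), -4) = Mul(Add(Pow(0, 2), -6), -4) = Mul(Add(0, -6), -4) = Mul(-6, -4) = 24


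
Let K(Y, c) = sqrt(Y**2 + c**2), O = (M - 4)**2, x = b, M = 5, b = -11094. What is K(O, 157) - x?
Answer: 11094 + 5*sqrt(986) ≈ 11251.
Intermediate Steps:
x = -11094
O = 1 (O = (5 - 4)**2 = 1**2 = 1)
K(O, 157) - x = sqrt(1**2 + 157**2) - 1*(-11094) = sqrt(1 + 24649) + 11094 = sqrt(24650) + 11094 = 5*sqrt(986) + 11094 = 11094 + 5*sqrt(986)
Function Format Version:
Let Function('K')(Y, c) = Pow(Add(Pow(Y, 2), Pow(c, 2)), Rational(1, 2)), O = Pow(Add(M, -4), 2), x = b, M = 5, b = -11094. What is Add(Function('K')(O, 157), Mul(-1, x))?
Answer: Add(11094, Mul(5, Pow(986, Rational(1, 2)))) ≈ 11251.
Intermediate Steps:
x = -11094
O = 1 (O = Pow(Add(5, -4), 2) = Pow(1, 2) = 1)
Add(Function('K')(O, 157), Mul(-1, x)) = Add(Pow(Add(Pow(1, 2), Pow(157, 2)), Rational(1, 2)), Mul(-1, -11094)) = Add(Pow(Add(1, 24649), Rational(1, 2)), 11094) = Add(Pow(24650, Rational(1, 2)), 11094) = Add(Mul(5, Pow(986, Rational(1, 2))), 11094) = Add(11094, Mul(5, Pow(986, Rational(1, 2))))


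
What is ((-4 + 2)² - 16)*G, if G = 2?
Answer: -24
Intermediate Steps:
((-4 + 2)² - 16)*G = ((-4 + 2)² - 16)*2 = ((-2)² - 16)*2 = (4 - 16)*2 = -12*2 = -24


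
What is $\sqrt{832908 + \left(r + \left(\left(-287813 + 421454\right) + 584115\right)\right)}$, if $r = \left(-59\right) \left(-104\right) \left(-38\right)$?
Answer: $2 \sqrt{329374} \approx 1147.8$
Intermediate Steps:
$r = -233168$ ($r = 6136 \left(-38\right) = -233168$)
$\sqrt{832908 + \left(r + \left(\left(-287813 + 421454\right) + 584115\right)\right)} = \sqrt{832908 + \left(-233168 + \left(\left(-287813 + 421454\right) + 584115\right)\right)} = \sqrt{832908 + \left(-233168 + \left(133641 + 584115\right)\right)} = \sqrt{832908 + \left(-233168 + 717756\right)} = \sqrt{832908 + 484588} = \sqrt{1317496} = 2 \sqrt{329374}$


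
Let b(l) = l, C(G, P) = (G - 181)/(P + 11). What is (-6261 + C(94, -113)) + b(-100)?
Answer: -216245/34 ≈ -6360.1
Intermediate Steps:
C(G, P) = (-181 + G)/(11 + P)
(-6261 + C(94, -113)) + b(-100) = (-6261 + (-181 + 94)/(11 - 113)) - 100 = (-6261 - 87/(-102)) - 100 = (-6261 - 1/102*(-87)) - 100 = (-6261 + 29/34) - 100 = -212845/34 - 100 = -216245/34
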